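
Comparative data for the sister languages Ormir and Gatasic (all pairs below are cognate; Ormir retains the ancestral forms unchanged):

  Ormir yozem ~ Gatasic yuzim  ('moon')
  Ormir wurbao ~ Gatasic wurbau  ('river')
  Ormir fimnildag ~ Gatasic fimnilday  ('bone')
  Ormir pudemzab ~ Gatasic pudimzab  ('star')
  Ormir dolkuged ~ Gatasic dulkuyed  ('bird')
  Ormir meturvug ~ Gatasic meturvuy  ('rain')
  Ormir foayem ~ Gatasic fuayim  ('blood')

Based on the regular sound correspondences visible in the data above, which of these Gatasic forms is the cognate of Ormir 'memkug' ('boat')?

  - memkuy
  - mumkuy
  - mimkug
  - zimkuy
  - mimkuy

mimkuy

yozem ~ yuzim, pudemzab ~ pudimzab — Ormir e corresponds to Gatasic i after a consonant, before a nasal.
fimnildag ~ fimnilday, meturvug ~ meturvuy — Ormir g corresponds to Gatasic y word-finally.
Applying these to Ormir 'memkug':
  memkug → mimkug   (e→i after a consonant, before a nasal)
  mimkug → mimkuy   (g→y word-finally)
So the Gatasic cognate is 'mimkuy'.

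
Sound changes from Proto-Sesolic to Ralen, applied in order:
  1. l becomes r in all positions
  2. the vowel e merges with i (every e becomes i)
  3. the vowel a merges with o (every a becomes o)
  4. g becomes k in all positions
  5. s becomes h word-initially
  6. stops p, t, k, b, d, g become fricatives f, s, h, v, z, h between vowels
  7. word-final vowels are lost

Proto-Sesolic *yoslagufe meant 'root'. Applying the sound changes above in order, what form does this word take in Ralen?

Ralen: *yoslagufe > yosragufe > yosragufi > yosrogufi > yosrokufi > yosrohufi > yosrohuf  (by unconditioned shift, vowel merger, vowel merger, unconditioned shift, intervocalic lenition, apocope)

yosrohuf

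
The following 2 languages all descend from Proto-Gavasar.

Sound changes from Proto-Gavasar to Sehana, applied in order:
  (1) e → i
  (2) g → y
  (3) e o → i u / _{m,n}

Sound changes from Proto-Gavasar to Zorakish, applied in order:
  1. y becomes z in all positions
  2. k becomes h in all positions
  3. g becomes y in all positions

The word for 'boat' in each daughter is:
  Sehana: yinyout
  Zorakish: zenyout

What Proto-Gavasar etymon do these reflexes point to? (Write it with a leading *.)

Position 1: Sehana has y, Zorakish has z. Taking the neighbouring segments as reconstructed: Sehana y could go back to *g or *y; Zorakish z could go back to *z or *y — the one source consistent with every daughter is *y.
Position 4: Sehana has y, Zorakish has y. In Zorakish, y can only continue *g, so the proto-segment is *g.
This points to *yengout. Verify forward in each daughter:
Sehana: *yengout > yingout > yinyout  (by vowel merger, unconditioned shift)
Zorakish: *yengout > zengout > zenyout  (by unconditioned shift, unconditioned shift)
Only *yengout yields all of Sehana yinyout, Zorakish zenyout.

*yengout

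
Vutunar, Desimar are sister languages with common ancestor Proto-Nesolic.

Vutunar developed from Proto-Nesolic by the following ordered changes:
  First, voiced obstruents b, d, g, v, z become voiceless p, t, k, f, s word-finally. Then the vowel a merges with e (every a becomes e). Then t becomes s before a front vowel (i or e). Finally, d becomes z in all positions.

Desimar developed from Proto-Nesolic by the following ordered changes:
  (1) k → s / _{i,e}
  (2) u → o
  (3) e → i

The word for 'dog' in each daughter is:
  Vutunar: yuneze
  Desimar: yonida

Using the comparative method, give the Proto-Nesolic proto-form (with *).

Position 5: Vutunar has z, Desimar has d. Desimar preserves d here (none of its changes turn any other segment into d), so the proto-segment is *d.
Position 6: Vutunar has e, Desimar has a. Desimar preserves a here (none of its changes turn any other segment into a), so the proto-segment is *a.
Position 2: Vutunar has u, Desimar has o. Vutunar preserves u here (none of its changes turn any other segment into u), so the proto-segment is *u.
Continuing position by position gives *yuneda; check it forward:
Vutunar: *yuneda
  yuneda (rule 1 does not apply)
  yuneda → yunede   [vowel merger]
  yunede (rule 3 does not apply)
  yunede → yuneze   [unconditioned shift]
  giving Vutunar yuneze.
Desimar: start from *yuneda.
  rule 1: no change — yuneda
  rule 2 (vowel merger): yuneda → yoneda
  rule 3 (vowel merger): yoneda → yonida
  ⇒ Desimar yonida
Only *yuneda yields all of Vutunar yuneze, Desimar yonida.

*yuneda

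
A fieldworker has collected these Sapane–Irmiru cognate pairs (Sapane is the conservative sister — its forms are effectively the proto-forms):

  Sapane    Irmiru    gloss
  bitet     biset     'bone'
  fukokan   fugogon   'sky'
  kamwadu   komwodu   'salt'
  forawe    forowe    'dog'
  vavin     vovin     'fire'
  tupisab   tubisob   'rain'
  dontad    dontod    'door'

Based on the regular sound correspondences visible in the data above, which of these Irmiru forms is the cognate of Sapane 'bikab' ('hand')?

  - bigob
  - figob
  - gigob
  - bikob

fukokan ~ fugogon — Sapane k corresponds to Irmiru g between vowels (before a back vowel).
tupisab ~ tubisob — Sapane a corresponds to Irmiru o after a consonant, before a labial obstruent.
Applying these to Sapane 'bikab':
  bikab → bigab   (k→g between vowels (before a back vowel))
  bigab → bigob   (a→o after a consonant, before a labial obstruent)
So the Irmiru cognate is 'bigob'.

bigob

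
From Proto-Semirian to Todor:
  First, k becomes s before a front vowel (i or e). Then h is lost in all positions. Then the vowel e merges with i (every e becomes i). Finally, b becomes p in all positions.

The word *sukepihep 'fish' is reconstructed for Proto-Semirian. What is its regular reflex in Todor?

susipiip

Todor: *sukepihep > susepihep > susepiep > susipiip  (by palatalisation, h-loss, vowel merger)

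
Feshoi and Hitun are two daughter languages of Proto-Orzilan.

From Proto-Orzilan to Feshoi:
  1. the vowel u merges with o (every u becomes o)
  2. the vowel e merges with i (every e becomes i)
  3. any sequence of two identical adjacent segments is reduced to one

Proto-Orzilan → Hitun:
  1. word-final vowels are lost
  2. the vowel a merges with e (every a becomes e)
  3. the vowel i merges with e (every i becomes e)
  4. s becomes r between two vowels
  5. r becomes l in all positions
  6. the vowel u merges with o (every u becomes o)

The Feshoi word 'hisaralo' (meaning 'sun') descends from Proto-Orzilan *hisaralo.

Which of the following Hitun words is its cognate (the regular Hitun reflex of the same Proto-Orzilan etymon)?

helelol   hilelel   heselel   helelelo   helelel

Hitun: *hisaralo > hisaral > hiserel > heserel > hererel > helelel  (by apocope, vowel merger, vowel merger, rhotacism, unconditioned shift)
Among the options, 'helelel' alone shows every Hitun change applied in order.

helelel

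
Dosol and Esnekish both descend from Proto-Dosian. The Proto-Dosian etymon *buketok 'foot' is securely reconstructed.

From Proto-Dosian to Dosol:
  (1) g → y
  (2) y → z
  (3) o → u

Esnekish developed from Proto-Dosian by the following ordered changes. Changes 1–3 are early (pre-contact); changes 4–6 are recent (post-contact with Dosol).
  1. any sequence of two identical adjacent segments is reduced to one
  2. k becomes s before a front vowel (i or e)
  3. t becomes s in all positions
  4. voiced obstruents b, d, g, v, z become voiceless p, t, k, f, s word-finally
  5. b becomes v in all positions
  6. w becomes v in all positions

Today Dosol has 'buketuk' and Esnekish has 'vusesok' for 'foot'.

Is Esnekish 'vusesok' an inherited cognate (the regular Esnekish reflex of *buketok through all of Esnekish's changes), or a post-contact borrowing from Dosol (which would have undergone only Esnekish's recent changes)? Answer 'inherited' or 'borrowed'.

inherited

If inherited, *buketok would pass through all of Esnekish's changes:
Esnekish: *buketok > busetok > busesok > vusesok  (by palatalisation, unconditioned shift, unconditioned shift)
If borrowed from Dosol 'buketuk' after the early changes, it would undergo only the recent ones:
  rule 4 (final devoicing): no change (buketuk)
  rule 5 (unconditioned shift): buketuk → vuketuk
  rule 6 (unconditioned shift): no change (vuketuk)
  ⇒ as a loan: vuketuk
Esnekish 'vusesok' matches the inherited outcome exactly, so it is an inherited cognate, not a loan.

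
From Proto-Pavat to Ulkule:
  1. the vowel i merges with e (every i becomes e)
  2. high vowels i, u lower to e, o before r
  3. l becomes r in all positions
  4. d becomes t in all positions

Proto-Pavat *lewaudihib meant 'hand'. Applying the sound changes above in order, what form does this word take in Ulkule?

rewauteheb

Ulkule: *lewaudihib > lewaudeheb > rewaudeheb > rewauteheb  (by vowel merger, unconditioned shift, unconditioned shift)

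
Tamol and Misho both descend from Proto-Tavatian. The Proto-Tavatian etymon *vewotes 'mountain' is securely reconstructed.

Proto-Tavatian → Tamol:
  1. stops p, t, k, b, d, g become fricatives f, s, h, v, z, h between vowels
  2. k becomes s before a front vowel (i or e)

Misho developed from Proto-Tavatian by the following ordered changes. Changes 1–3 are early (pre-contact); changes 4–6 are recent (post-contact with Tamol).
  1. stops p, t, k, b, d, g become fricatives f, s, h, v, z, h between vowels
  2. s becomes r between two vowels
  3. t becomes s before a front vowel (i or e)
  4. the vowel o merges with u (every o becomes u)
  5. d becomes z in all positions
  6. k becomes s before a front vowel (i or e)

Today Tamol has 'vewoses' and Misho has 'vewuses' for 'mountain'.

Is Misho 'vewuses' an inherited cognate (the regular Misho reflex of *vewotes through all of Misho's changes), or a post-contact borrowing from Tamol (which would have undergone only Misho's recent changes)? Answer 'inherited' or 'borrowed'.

borrowed

If inherited, *vewotes would pass through all of Misho's changes:
Misho: *vewotes > vewoses > vewores > vewures  (by intervocalic lenition, rhotacism, vowel merger)
If borrowed from Tamol 'vewoses' after the early changes, it would undergo only the recent ones:
  rule 4 (vowel merger): vewoses → vewuses
  rule 5 (unconditioned shift): no change (vewuses)
  rule 6 (palatalisation): no change (vewuses)
  ⇒ as a loan: vewuses
Misho 'vewuses' matches the loan outcome 'vewuses', not the inherited 'vewures' — it skipped the early Misho changes, so it was borrowed from Tamol.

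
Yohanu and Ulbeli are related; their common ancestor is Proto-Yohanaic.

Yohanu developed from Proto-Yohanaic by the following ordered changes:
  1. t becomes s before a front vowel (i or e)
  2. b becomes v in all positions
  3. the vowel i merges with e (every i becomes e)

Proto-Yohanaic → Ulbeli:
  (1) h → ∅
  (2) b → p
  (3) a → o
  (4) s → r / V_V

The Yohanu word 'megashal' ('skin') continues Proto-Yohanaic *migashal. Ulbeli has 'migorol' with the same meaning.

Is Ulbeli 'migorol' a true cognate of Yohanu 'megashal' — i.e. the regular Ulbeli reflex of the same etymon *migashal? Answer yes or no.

yes

Derive the expected Ulbeli reflex of *migashal:
Ulbeli: *migashal
  migashal → migasal   [h-loss]
  migasal (rule 2 does not apply)
  migasal → migosol   [vowel merger]
  migosol → migorol   [rhotacism]
  giving Ulbeli migorol.
Ulbeli 'migorol' matches the regular reflex exactly, so the pair is cognate.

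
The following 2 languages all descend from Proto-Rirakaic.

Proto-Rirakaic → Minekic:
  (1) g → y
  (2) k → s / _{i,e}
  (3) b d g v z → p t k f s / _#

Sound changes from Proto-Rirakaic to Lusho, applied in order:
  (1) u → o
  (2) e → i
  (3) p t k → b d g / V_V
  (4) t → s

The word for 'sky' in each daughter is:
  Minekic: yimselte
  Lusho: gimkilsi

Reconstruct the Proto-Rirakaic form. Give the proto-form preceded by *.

*gimkelte

Position 4: Minekic has s, Lusho has k. Lusho preserves k here (none of its changes turn any other segment into k), so the proto-segment is *k.
Position 7: Minekic has t, Lusho has s. Taking the neighbouring segments as reconstructed: Minekic t can only go back to *t; Lusho s could go back to *t or *s — the one source consistent with every daughter is *t.
This points to *gimkelte. Verify forward in each daughter:
Minekic: *gimkelte
  gimkelte → yimkelte   [unconditioned shift]
  yimkelte → yimselte   [palatalisation]
  yimselte (rule 3 does not apply)
  giving Minekic yimselte.
Lusho: *gimkelte > gimkilti > gimkilsi  (by vowel merger, unconditioned shift)
No other proto-form is consistent with every reflex, so the reconstruction is *gimkelte.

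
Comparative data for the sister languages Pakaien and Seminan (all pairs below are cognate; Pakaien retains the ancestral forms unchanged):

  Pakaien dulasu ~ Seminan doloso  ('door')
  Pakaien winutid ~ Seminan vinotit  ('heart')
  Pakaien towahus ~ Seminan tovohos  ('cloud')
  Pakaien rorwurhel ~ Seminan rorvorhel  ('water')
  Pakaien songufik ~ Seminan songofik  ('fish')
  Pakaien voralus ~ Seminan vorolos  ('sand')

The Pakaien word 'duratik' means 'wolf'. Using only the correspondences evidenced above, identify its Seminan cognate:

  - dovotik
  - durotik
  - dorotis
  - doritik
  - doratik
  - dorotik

dorotik

rorwurhel ~ rorvorhel — Pakaien u corresponds to Seminan o after a consonant, before r.
dulasu ~ doloso, towahus ~ tovohos — Pakaien a corresponds to Seminan o after a consonant, before a consonant other than r, m, n, p, b, f, v.
Applying these to Pakaien 'duratik':
  duratik → doratik   (u→o after a consonant, before r)
  doratik → dorotik   (a→o after a consonant, before a consonant other than r, m, n, p, b, f, v)
So the Seminan cognate is 'dorotik'.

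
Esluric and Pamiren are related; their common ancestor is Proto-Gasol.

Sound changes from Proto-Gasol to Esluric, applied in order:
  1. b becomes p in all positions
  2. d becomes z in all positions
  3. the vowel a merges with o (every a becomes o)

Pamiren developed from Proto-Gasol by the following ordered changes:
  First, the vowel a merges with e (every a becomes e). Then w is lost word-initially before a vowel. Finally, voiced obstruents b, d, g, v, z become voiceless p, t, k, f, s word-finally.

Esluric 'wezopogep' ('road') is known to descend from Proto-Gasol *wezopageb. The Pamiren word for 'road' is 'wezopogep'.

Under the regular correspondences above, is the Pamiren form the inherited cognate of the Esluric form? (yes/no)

Derive the expected Pamiren reflex of *wezopageb:
Pamiren: *wezopageb > wezopegeb > ezopegeb > ezopegep  (by vowel merger, glide loss, final devoicing)
The regular Pamiren reflex would be 'ezopegep', but the attested form is 'wezopogep'. The correspondence is irregular, so they are not cognates (the Pamiren form has a different source).

no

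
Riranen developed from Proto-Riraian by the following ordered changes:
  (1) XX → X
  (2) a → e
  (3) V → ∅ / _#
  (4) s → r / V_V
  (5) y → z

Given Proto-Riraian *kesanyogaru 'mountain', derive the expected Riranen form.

kerenzoger

Riranen: *kesanyogaru
  kesanyogaru (rule 1 does not apply)
  kesanyogaru → kesenyogeru   [vowel merger]
  kesenyogeru → kesenyoger   [apocope]
  kesenyoger → kerenyoger   [rhotacism]
  kerenyoger → kerenzoger   [unconditioned shift]
  giving Riranen kerenzoger.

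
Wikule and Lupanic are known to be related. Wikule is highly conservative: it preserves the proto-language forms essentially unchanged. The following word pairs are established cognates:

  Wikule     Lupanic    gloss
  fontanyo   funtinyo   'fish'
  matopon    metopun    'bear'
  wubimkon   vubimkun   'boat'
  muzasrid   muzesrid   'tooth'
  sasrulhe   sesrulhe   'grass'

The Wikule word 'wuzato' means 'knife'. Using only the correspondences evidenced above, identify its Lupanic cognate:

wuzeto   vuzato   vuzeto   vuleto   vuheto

wubimkon ~ vubimkun — Wikule w corresponds to Lupanic v word-initially before a back vowel.
matopon ~ metopun, muzasrid ~ muzesrid — Wikule a corresponds to Lupanic e after a consonant, before a consonant other than r, m, n, p, b, f, v.
Applying these to Wikule 'wuzato':
  wuzato → vuzato   (w→v word-initially before a back vowel)
  vuzato → vuzeto   (a→e after a consonant, before a consonant other than r, m, n, p, b, f, v)
So the Lupanic cognate is 'vuzeto'.

vuzeto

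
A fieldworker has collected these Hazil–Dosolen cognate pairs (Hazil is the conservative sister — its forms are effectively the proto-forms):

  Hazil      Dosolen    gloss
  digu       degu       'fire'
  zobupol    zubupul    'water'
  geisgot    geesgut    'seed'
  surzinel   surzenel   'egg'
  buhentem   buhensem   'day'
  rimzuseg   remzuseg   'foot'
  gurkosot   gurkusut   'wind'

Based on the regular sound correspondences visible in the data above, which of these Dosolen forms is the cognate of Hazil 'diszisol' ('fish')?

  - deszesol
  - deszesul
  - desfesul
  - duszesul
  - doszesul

deszesul

digu ~ degu — Hazil i corresponds to Dosolen e after a consonant, before a consonant other than r, m, n, p, b, f, v.
zobupol ~ zubupul, geisgot ~ geesgut — Hazil o corresponds to Dosolen u after a consonant, before a consonant other than r, m, n, p, b, f, v.
Applying these to Hazil 'diszisol':
  diszisol → deszisol   (i→e after a consonant, before a consonant other than r, m, n, p, b, f, v)
  deszisol → deszesol   (i→e after a consonant, before a consonant other than r, m, n, p, b, f, v)
  deszesol → deszesul   (o→u after a consonant, before a consonant other than r, m, n, p, b, f, v)
So the Dosolen cognate is 'deszesul'.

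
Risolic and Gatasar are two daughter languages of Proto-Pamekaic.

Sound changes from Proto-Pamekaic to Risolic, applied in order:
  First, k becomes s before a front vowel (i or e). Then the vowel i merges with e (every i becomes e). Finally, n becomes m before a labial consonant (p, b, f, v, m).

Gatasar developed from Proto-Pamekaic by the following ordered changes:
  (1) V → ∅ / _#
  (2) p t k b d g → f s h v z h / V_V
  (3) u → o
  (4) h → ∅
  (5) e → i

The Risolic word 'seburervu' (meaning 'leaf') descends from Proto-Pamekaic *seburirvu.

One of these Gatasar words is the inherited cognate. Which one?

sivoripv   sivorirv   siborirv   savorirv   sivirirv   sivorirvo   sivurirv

Gatasar: *seburirvu
  seburirvu → seburirv   [apocope]
  seburirv → sevurirv   [intervocalic lenition]
  sevurirv → sevorirv   [vowel merger]
  sevorirv (rule 4 does not apply)
  sevorirv → sivorirv   [vowel merger]
  giving Gatasar sivorirv.
Among the options, 'sivorirv' alone shows every Gatasar change applied in order.

sivorirv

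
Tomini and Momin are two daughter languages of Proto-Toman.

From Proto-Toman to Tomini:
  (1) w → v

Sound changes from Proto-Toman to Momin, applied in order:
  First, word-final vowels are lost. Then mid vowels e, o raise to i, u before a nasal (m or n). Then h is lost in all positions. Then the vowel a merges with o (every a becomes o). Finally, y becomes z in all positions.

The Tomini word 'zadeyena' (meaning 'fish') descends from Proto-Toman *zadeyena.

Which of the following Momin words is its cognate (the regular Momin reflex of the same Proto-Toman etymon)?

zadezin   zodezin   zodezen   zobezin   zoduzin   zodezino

zodezin

Momin: start from *zadeyena.
  rule 1 (apocope): zadeyena → zadeyen
  rule 2 (pre-nasal raising): zadeyen → zadeyin
  rule 3: no change — zadeyin
  rule 4 (vowel merger): zadeyin → zodeyin
  rule 5 (unconditioned shift): zodeyin → zodezin
  ⇒ Momin zodezin
Only 'zodezin' matches the regular Momin development of *zadeyena.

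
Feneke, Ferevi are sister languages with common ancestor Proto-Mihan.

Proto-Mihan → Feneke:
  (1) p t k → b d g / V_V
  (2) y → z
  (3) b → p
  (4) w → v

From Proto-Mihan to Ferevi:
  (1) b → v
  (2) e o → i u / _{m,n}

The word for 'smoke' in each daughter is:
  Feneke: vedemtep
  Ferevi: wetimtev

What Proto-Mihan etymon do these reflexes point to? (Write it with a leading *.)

Position 3: Feneke has d, Ferevi has t. Ferevi preserves t here (none of its changes turn any other segment into t), so the proto-segment is *t.
Position 8: Feneke has p, Ferevi has v. Taking the neighbouring segments as reconstructed: Feneke p could go back to *p or *b; Ferevi v could go back to *b or *v — the one source consistent with every daughter is *b.
This points to *wetemteb. Verify forward in each daughter:
Feneke: *wetemteb
  wetemteb → wedemteb   [intervocalic voicing]
  wedemteb (rule 2 does not apply)
  wedemteb → wedemtep   [unconditioned shift]
  wedemtep → vedemtep   [unconditioned shift]
  giving Feneke vedemtep.
Ferevi: start from *wetemteb.
  rule 1 (unconditioned shift): wetemteb → wetemtev
  rule 2 (pre-nasal raising): wetemtev → wetimtev
  ⇒ Ferevi wetimtev
*wetemteb is the unique common source.

*wetemteb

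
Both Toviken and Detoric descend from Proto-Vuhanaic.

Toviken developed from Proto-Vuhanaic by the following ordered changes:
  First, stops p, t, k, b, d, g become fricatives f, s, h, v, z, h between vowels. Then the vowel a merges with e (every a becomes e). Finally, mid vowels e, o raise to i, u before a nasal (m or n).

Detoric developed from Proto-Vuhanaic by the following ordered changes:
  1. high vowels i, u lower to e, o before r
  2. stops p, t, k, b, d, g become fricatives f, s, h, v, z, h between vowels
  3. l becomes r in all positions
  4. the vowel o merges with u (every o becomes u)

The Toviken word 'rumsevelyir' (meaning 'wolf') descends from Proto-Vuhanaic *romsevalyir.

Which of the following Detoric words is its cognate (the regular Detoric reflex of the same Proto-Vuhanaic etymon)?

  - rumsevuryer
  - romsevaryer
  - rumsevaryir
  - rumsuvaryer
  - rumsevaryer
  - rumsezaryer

Detoric: *romsevalyir
  romsevalyir → romsevalyer   [pre-rhotic lowering]
  romsevalyer (rule 2 does not apply)
  romsevalyer → romsevaryer   [unconditioned shift]
  romsevaryer → rumsevaryer   [vowel merger]
  giving Detoric rumsevaryer.

rumsevaryer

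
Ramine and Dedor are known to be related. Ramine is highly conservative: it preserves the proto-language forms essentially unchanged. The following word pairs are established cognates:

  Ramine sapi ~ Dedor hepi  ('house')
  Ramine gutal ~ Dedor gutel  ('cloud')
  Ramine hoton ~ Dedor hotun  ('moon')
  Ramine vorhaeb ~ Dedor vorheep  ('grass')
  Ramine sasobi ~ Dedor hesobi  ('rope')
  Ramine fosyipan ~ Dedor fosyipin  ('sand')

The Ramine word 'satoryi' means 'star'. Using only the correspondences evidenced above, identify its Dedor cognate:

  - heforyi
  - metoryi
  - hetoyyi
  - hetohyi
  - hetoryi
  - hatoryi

hetoryi

sapi ~ hepi, sasobi ~ hesobi — Ramine s corresponds to Dedor h word-initially before a back vowel.
gutal ~ gutel, sasobi ~ hesobi — Ramine a corresponds to Dedor e after a consonant, before a consonant other than r, m, n, p, b, f, v.
Applying these to Ramine 'satoryi':
  satoryi → hatoryi   (s→h word-initially before a back vowel)
  hatoryi → hetoryi   (a→e after a consonant, before a consonant other than r, m, n, p, b, f, v)
So the Dedor cognate is 'hetoryi'.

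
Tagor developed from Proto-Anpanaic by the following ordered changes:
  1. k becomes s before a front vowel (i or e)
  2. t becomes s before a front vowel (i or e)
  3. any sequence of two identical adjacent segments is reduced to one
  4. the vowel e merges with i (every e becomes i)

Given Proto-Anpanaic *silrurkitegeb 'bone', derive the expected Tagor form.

Tagor: *silrurkitegeb > silrursitegeb > silrursisegeb > silrursisigib  (by palatalisation, palatalisation, vowel merger)

silrursisigib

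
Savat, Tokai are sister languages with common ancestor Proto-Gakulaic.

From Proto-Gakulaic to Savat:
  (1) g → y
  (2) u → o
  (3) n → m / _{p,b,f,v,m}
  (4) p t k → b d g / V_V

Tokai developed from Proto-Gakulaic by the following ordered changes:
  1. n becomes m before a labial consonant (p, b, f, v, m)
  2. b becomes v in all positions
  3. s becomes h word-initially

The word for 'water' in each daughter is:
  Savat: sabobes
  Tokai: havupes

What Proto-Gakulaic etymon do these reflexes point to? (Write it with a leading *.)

Position 3: Savat has b, Tokai has v. Taking the neighbouring segments as reconstructed: Savat b could go back to *p or *b; Tokai v could go back to *b or *v — the one source consistent with every daughter is *b.
Position 1: Savat has s, Tokai has h. Savat preserves s here (none of its changes turn any other segment into s), so the proto-segment is *s.
Continuing position by position gives *sabupes; check it forward:
Savat: start from *sabupes.
  rule 1: no change — sabupes
  rule 2 (vowel merger): sabupes → sabopes
  rule 3: no change — sabopes
  rule 4 (intervocalic voicing): sabopes → sabobes
  ⇒ Savat sabobes
Tokai: start from *sabupes.
  rule 1: no change — sabupes
  rule 2 (unconditioned shift): sabupes → savupes
  rule 3 (debuccalisation): savupes → havupes
  ⇒ Tokai havupes
*sabupes is the unique common source.

*sabupes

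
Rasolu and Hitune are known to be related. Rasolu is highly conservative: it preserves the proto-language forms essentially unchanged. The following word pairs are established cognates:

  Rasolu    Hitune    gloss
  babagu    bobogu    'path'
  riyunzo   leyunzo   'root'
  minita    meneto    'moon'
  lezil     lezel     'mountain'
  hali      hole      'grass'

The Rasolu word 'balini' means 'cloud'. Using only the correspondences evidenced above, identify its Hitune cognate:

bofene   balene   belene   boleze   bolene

babagu ~ bobogu, hali ~ hole — Rasolu a corresponds to Hitune o after a consonant, before a consonant other than r, m, n, p, b, f, v.
minita ~ meneto — Rasolu i corresponds to Hitune e after a consonant, before a nasal.
hali ~ hole — Rasolu i corresponds to Hitune e word-finally.
Applying these to Rasolu 'balini':
  balini → bolini   (a→o after a consonant, before a consonant other than r, m, n, p, b, f, v)
  bolini → boleni   (i→e after a consonant, before a nasal)
  boleni → bolene   (i→e word-finally)
So the Hitune cognate is 'bolene'.

bolene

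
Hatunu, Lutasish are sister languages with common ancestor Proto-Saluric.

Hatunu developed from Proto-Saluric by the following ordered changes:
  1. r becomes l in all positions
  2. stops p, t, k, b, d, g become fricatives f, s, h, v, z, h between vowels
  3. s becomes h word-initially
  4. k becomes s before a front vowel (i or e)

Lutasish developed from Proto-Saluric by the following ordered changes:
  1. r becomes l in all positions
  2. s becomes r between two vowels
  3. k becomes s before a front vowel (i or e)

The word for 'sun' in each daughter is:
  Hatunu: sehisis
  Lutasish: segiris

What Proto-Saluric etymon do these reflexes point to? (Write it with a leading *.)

Position 1: Hatunu has s, Lutasish has s. Taking the neighbouring segments as reconstructed: Hatunu s can only go back to *k; Lutasish s could go back to *k or *s — the one source consistent with every daughter is *k.
Position 3: Hatunu has h, Lutasish has g. Lutasish preserves g here (none of its changes turn any other segment into g), so the proto-segment is *g.
Position 5: Hatunu has s, Lutasish has r. In Lutasish, r can only continue *s, so the proto-segment is *s.
This points to *kegisis. Verify forward in each daughter:
Hatunu: start from *kegisis.
  rule 1: no change — kegisis
  rule 2 (intervocalic lenition): kegisis → kehisis
  rule 3: no change — kehisis
  rule 4 (palatalisation): kehisis → sehisis
  ⇒ Hatunu sehisis
Lutasish: *kegisis > kegiris > segiris  (by rhotacism, palatalisation)
No other proto-form is consistent with every reflex, so the reconstruction is *kegisis.

*kegisis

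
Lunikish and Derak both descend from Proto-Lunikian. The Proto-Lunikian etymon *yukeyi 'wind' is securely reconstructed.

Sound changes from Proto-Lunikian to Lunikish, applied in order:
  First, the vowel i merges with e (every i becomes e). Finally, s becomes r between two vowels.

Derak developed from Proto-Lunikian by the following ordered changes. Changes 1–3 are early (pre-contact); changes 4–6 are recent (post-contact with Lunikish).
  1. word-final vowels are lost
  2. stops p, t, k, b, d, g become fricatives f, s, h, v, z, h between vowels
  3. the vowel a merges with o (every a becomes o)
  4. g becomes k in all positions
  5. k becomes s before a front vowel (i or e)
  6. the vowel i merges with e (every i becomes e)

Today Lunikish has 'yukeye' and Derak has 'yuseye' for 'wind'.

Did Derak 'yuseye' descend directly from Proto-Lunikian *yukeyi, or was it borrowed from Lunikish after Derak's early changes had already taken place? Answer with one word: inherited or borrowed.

borrowed

If inherited, *yukeyi would pass through all of Derak's changes:
Derak: *yukeyi > yukey > yuhey  (by apocope, intervocalic lenition)
If borrowed from Lunikish 'yukeye' after the early changes, it would undergo only the recent ones:
  rule 4 (unconditioned shift): no change (yukeye)
  rule 5 (palatalisation): yukeye → yuseye
  rule 6 (vowel merger): no change (yuseye)
  ⇒ as a loan: yuseye
Derak 'yuseye' matches the loan outcome 'yuseye', not the inherited 'yuhey' — it skipped the early Derak changes, so it was borrowed from Lunikish.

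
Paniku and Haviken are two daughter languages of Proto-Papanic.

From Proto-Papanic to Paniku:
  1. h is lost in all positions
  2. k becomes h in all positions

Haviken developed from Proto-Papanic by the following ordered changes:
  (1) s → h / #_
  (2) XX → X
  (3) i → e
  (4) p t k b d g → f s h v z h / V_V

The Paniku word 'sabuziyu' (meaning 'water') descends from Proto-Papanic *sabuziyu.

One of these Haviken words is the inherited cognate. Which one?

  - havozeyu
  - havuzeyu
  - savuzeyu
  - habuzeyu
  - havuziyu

havuzeyu

Haviken: start from *sabuziyu.
  rule 1 (debuccalisation): sabuziyu → habuziyu
  rule 2: no change — habuziyu
  rule 3 (vowel merger): habuziyu → habuzeyu
  rule 4 (intervocalic lenition): habuzeyu → havuzeyu
  ⇒ Haviken havuzeyu
Only 'havuzeyu' matches the regular Haviken development of *sabuziyu.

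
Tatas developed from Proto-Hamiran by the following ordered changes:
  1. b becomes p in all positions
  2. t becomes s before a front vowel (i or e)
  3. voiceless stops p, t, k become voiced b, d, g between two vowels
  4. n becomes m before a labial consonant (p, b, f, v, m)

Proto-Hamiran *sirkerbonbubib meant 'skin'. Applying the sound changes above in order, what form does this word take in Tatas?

Tatas: *sirkerbonbubib
  sirkerbonbubib → sirkerponpupip   [unconditioned shift]
  sirkerponpupip (rule 2 does not apply)
  sirkerponpupip → sirkerponpubip   [intervocalic voicing]
  sirkerponpubip → sirkerpompubip   [nasal place assimilation]
  giving Tatas sirkerpompubip.

sirkerpompubip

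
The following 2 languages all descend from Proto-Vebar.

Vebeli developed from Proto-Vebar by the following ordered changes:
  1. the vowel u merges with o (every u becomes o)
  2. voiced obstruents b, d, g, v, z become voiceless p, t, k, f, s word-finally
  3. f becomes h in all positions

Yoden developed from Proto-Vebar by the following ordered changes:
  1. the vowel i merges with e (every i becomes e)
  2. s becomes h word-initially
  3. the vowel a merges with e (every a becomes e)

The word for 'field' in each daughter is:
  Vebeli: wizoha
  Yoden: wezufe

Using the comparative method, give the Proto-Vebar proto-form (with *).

*wizufa

Position 2: Vebeli has i, Yoden has e. Vebeli preserves i here (none of its changes turn any other segment into i), so the proto-segment is *i.
Position 4: Vebeli has o, Yoden has u. Yoden preserves u here (none of its changes turn any other segment into u), so the proto-segment is *u.
Position 6: Vebeli has a, Yoden has e. Vebeli preserves a here (none of its changes turn any other segment into a), so the proto-segment is *a.
Continuing position by position gives *wizufa; check it forward:
Vebeli: *wizufa > wizofa > wizoha  (by vowel merger, unconditioned shift)
Yoden: start from *wizufa.
  rule 1 (vowel merger): wizufa → wezufa
  rule 2: no change — wezufa
  rule 3 (vowel merger): wezufa → wezufe
  ⇒ Yoden wezufe
Only *wizufa yields all of Vebeli wizoha, Yoden wezufe.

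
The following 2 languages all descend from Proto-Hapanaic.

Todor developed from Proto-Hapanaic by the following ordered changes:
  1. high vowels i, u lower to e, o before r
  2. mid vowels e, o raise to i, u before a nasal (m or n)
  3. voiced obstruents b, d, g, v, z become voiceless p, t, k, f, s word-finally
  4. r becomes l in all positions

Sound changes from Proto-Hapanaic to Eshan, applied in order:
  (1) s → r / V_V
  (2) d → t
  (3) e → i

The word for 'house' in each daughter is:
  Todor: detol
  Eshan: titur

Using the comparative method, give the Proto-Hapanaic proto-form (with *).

*detur

Position 1: Todor has d, Eshan has t. Todor preserves d here (none of its changes turn any other segment into d), so the proto-segment is *d.
Position 4: Todor has o, Eshan has u. Eshan preserves u here (none of its changes turn any other segment into u), so the proto-segment is *u.
Position 5: Todor has l, Eshan has r. Taking the neighbouring segments as reconstructed: Todor l can only go back to *r; Eshan r can only go back to *r — the one source consistent with every daughter is *r.
Continuing position by position gives *detur; check it forward:
Todor: start from *detur.
  rule 1 (pre-rhotic lowering): detur → detor
  rule 2: no change — detor
  rule 3: no change — detor
  rule 4 (unconditioned shift): detor → detol
  ⇒ Todor detol
Eshan: *detur
  detur (rule 1 does not apply)
  detur → tetur   [unconditioned shift]
  tetur → titur   [vowel merger]
  giving Eshan titur.
*detur is the unique common source.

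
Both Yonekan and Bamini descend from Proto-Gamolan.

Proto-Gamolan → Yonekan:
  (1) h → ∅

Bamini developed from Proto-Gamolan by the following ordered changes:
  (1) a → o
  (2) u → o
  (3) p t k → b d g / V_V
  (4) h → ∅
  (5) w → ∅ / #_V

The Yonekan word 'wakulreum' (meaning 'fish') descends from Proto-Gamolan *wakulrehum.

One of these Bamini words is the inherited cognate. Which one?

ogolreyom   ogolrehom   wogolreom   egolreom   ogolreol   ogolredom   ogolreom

ogolreom

Bamini: *wakulrehum
  wakulrehum → wokulrehum   [vowel merger]
  wokulrehum → wokolrehom   [vowel merger]
  wokolrehom → wogolrehom   [intervocalic voicing]
  wogolrehom → wogolreom   [h-loss]
  wogolreom → ogolreom   [glide loss]
  giving Bamini ogolreom.
Among the options, 'ogolreom' alone shows every Bamini change applied in order.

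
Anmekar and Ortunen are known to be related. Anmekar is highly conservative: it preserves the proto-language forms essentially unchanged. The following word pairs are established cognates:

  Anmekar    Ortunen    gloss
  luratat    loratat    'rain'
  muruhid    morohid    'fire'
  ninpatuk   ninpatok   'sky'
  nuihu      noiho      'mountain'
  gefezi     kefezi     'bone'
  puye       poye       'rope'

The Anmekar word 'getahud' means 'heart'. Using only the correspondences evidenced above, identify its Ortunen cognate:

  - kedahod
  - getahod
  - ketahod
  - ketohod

ketahod

gefezi ~ kefezi — Anmekar g corresponds to Ortunen k word-initially before a front vowel.
muruhid ~ morohid, ninpatuk ~ ninpatok — Anmekar u corresponds to Ortunen o after a consonant, before a consonant other than r, m, n, p, b, f, v.
Applying these to Anmekar 'getahud':
  getahud → ketahud   (g→k word-initially before a front vowel)
  ketahud → ketahod   (u→o after a consonant, before a consonant other than r, m, n, p, b, f, v)
So the Ortunen cognate is 'ketahod'.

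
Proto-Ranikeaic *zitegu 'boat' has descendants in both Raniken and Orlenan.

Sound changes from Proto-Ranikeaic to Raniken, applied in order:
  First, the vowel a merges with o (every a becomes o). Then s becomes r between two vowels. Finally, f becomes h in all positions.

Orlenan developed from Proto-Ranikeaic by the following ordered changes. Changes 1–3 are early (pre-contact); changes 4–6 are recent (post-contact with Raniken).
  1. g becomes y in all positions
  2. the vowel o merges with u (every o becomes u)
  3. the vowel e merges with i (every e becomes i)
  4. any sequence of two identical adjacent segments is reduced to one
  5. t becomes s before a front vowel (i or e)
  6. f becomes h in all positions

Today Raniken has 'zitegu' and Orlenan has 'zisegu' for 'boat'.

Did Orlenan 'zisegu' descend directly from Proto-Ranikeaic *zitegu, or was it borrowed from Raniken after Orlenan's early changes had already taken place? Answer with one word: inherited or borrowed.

If inherited, *zitegu would pass through all of Orlenan's changes:
Orlenan: *zitegu
  zitegu → ziteyu   [unconditioned shift]
  ziteyu (rule 2 does not apply)
  ziteyu → zitiyu   [vowel merger]
  zitiyu (rule 4 does not apply)
  zitiyu → zisiyu   [palatalisation]
  zisiyu (rule 6 does not apply)
  giving Orlenan zisiyu.
If borrowed from Raniken 'zitegu' after the early changes, it would undergo only the recent ones:
  rule 4 (degemination): no change (zitegu)
  rule 5 (palatalisation): zitegu → zisegu
  rule 6 (unconditioned shift): no change (zisegu)
  ⇒ as a loan: zisegu
Orlenan 'zisegu' matches the loan outcome 'zisegu', not the inherited 'zisiyu' — it skipped the early Orlenan changes, so it was borrowed from Raniken.

borrowed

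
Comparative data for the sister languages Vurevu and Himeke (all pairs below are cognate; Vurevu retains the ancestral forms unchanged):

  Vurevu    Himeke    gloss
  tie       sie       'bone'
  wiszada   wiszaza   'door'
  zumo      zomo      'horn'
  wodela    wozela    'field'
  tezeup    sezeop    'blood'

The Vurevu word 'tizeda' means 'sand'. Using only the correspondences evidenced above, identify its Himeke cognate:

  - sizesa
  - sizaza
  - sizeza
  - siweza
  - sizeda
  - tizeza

tie ~ sie — Vurevu t corresponds to Himeke s word-initially before a front vowel.
wiszada ~ wiszaza — Vurevu d corresponds to Himeke z between vowels (before a back vowel).
Applying these to Vurevu 'tizeda':
  tizeda → sizeda   (t→s word-initially before a front vowel)
  sizeda → sizeza   (d→z between vowels (before a back vowel))
So the Himeke cognate is 'sizeza'.

sizeza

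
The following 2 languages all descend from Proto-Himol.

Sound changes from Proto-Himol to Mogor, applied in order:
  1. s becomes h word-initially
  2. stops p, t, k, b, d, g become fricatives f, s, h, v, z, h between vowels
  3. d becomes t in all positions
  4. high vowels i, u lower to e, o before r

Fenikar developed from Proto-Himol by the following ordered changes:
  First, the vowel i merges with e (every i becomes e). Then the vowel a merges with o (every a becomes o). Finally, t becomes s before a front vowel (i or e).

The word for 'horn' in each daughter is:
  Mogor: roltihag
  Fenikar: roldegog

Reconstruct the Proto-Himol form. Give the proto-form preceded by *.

Position 4: Mogor has t, Fenikar has d. Fenikar preserves d here (none of its changes turn any other segment into d), so the proto-segment is *d.
Position 6: Mogor has h, Fenikar has g. Fenikar preserves g here (none of its changes turn any other segment into g), so the proto-segment is *g.
This points to *roldigag. Verify forward in each daughter:
Mogor: *roldigag > roldihag > roltihag  (by intervocalic lenition, unconditioned shift)
Fenikar: *roldigag > roldegag > roldegog  (by vowel merger, vowel merger)
*roldigag is the unique common source.

*roldigag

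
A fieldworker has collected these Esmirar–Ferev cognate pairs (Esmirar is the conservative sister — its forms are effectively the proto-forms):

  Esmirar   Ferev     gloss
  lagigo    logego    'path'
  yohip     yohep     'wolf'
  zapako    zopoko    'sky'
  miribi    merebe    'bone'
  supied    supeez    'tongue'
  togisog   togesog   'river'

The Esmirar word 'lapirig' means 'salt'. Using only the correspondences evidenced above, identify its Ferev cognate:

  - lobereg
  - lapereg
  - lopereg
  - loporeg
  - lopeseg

zapako ~ zopoko — Esmirar a corresponds to Ferev o after a consonant, before a labial obstruent.
miribi ~ merebe — Esmirar i corresponds to Ferev e after a consonant, before r.
lagigo ~ logego, togisog ~ togesog — Esmirar i corresponds to Ferev e after a consonant, before a consonant other than r, m, n, p, b, f, v.
Applying these to Esmirar 'lapirig':
  lapirig → lopirig   (a→o after a consonant, before a labial obstruent)
  lopirig → loperig   (i→e after a consonant, before r)
  loperig → lopereg   (i→e after a consonant, before a consonant other than r, m, n, p, b, f, v)
So the Ferev cognate is 'lopereg'.

lopereg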